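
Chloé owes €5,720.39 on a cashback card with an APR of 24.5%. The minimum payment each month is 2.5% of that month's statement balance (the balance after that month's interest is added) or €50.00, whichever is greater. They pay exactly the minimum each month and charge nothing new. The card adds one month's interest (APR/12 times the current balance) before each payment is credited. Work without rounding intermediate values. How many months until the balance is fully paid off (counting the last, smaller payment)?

Monthly rate r = 24.5%/12 = 2.04167% = 0.0204167.
While 2.5% of the post-interest balance exceeds €50.00, each month B ← (B·(1+r))·(1 − 0.025), i.e. B shrinks by the factor (1+r)·0.975 = 0.99491.
This holds for months 1–210. Entering month 211 the balance is €1,957.40; 2.5% of the post-interest balance is now below €50.00, so the flat €50.00 minimum applies from here.
From month 211 a fixed €50.00 at rate r clears €1,957.40 in 80 more payments. Total: 210 + 80 = 290 months.

290 months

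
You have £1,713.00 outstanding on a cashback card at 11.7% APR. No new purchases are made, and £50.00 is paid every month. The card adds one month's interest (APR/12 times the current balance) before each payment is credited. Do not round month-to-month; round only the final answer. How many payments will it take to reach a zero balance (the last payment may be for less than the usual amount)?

42 payments

Monthly rate r = 11.7%/12 = 0.975% = 0.00975.
Recurrence: B ← B·(1+r) − £50.00.
Month 1: interest £16.70; balance after payment £1,679.70.
Month 2: interest £16.38; balance after payment £1,646.08.
Closed form: n = −ln(1 − rB₀/P)/ln(1+r) = −ln(0.66596)/ln(1.00975) ≈ 41.897, so the balance reaches zero during payment 42.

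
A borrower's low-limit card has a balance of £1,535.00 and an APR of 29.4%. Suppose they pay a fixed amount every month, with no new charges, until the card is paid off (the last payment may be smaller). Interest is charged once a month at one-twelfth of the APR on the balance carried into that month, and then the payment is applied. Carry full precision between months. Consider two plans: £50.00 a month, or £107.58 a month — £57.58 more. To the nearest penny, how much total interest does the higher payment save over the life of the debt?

Monthly rate r = 29.4%/12 = 2.45% = 0.0245.
At £50.00/mo: n = ⌈−ln(1 − rB₀/P)/ln(1+r)⌉ = 58 payments (last £31.67); total interest = total paid − £1,535.00 = £1,346.67.
At £107.58/mo: 18 payments (last £83.13); total interest £376.99.
Interest saved = £1,346.67 − £376.99 = £969.68.

£969.68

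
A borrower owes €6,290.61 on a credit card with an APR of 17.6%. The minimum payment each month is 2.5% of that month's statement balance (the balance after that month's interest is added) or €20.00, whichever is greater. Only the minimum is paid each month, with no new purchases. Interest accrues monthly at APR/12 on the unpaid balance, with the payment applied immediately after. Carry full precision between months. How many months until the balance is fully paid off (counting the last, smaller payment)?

253 months

Monthly rate r = 17.6%/12 = 1.46667% = 0.0146667.
While 2.5% of the post-interest balance exceeds €20.00, each month B ← (B·(1+r))·(1 − 0.025), i.e. B shrinks by the factor (1+r)·0.975 = 0.9893.
This holds for months 1–194. Entering month 195 the balance is €780.42; 2.5% of the post-interest balance is now below €20.00, so the flat €20.00 minimum applies from here.
From month 195 a fixed €20.00 at rate r clears €780.42 in 59 more payments. Total: 194 + 59 = 253 months.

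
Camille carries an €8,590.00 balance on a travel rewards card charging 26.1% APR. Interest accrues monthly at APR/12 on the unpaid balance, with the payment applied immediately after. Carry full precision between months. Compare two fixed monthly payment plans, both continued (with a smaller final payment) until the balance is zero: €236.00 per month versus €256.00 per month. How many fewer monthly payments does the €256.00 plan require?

Monthly rate r = 26.1%/12 = 2.175% = 0.02175.
At €236.00/mo: n = ⌈−ln(1 − rB₀/P)/ln(1+r)⌉ = 73 payments (last €212.86); total interest = total paid − €8,590.00 = €8,614.86.
At €256.00/mo: 61 payments (last €210.23); total interest €6,980.23.
Payments saved = 73 − 61 = 12.

12 fewer payments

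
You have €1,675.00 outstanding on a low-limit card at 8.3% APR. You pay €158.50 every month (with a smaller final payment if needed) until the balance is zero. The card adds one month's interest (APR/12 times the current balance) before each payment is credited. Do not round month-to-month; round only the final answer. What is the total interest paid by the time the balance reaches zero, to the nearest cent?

Monthly rate r = 8.3%/12 = 0.691667% = 0.00691667.
Payoff takes n = ⌈−ln(1 − rB₀/P)/ln(1+r)⌉ = ⌈11.012⌉ = 12 payments; the last is €1.89.
Total paid = 11·€158.50 + €1.89 = €1,745.39.
Total interest = total paid − principal = €1,745.39 − €1,675.00 = €70.39.

€70.39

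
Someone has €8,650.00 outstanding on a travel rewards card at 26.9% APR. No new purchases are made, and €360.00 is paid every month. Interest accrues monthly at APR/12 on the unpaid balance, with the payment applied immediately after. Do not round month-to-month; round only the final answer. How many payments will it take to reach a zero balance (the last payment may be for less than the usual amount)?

Monthly rate r = 26.9%/12 = 2.24167% = 0.0224167.
Recurrence: B ← B·(1+r) − €360.00.
Month 1: interest €193.90; balance after payment €8,483.90.
Month 2: interest €190.18; balance after payment €8,314.09.
Closed form: n = −ln(1 − rB₀/P)/ln(1+r) = −ln(0.46138)/ln(1.02242) ≈ 34.893, so the balance reaches zero during payment 35.

35 months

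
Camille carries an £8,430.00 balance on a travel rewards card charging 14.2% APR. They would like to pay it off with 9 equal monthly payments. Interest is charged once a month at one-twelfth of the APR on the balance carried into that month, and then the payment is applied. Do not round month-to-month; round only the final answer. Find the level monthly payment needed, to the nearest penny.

£992.96

Monthly rate r = 14.2%/12 = 1.18333% = 0.0118333.
Level-payment amortization: P = B₀·r / (1 − (1+r)^(−n)) = 8430.00·0.0118333 / (1 − 1.01183^(−9)).
Denominator 1 − (1+r)^(−9) = 0.100462739.
P = 99.755 / 0.100462739 ≈ 992.96.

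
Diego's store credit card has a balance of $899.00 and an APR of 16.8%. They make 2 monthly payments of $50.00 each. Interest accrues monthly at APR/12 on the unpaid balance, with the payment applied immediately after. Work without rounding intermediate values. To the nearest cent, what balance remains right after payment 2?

Monthly rate r = 16.8%/12 = 1.4% = 0.014.
Each month: B ← B·(1+r) − $50.00.
Month 1: interest $12.59; balance after payment $861.59.
Month 2: interest $12.06; balance after payment $823.65.

$823.65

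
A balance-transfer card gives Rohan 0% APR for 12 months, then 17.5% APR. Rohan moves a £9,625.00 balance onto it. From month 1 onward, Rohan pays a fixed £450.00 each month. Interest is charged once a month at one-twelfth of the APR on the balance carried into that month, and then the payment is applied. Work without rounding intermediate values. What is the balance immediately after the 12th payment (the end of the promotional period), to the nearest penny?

£4,225.00

Promo months 1–12 at r₀ = 0%/12 = 0; months 13+ at r₁ = 17.5%/12 = 0.0145833.
After month 12 (no interest yet): B = £9,625.00 − 12·£450.00 = £4,225.00.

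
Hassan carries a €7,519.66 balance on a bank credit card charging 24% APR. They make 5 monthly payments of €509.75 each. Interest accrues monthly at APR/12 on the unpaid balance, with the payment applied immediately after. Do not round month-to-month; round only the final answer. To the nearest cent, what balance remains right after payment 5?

Monthly rate r = 24%/12 = 2% = 0.02.
Each month: B ← B·(1+r) − €509.75.
Month 1: interest €150.39; balance after payment €7,160.30.
Month 2: interest €143.21; balance after payment €6,793.76.
Month 3: interest €135.88; balance after payment €6,419.88.
Month 4: interest €128.40; balance after payment €6,038.53.
Month 5: interest €120.77; balance after payment €5,649.55.

€5,649.55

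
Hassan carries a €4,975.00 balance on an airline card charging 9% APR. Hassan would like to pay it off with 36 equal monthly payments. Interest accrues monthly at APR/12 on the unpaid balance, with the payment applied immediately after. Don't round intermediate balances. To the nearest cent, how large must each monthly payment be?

€158.20

Monthly rate r = 9%/12 = 0.75% = 0.0075.
Level-payment amortization: P = B₀·r / (1 − (1+r)^(−n)) = 4975.00·0.0075 / (1 − 1.0075^(−36)).
Denominator 1 − (1+r)^(−36) = 0.235851039.
P = 37.3125 / 0.235851039 ≈ 158.20.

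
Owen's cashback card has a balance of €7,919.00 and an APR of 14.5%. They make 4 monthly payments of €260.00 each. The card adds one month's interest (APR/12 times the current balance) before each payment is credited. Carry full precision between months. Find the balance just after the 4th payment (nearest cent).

Monthly rate r = 14.5%/12 = 1.20833% = 0.0120833.
Each month: B ← B·(1+r) − €260.00.
Month 1: interest €95.69; balance after payment €7,754.69.
Month 2: interest €93.70; balance after payment €7,588.39.
Month 3: interest €91.69; balance after payment €7,420.08.
Month 4: interest €89.66; balance after payment €7,249.74.

€7,249.74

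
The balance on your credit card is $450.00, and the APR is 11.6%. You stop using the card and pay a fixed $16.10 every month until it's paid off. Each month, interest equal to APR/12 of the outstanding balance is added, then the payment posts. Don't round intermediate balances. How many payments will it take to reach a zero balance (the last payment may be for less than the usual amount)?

33 payments

Monthly rate r = 11.6%/12 = 0.966667% = 0.00966667.
Recurrence: B ← B·(1+r) − $16.10.
Month 1: interest $4.35; balance after payment $438.25.
Month 2: interest $4.24; balance after payment $426.39.
Closed form: n = −ln(1 − rB₀/P)/ln(1+r) = −ln(0.72981)/ln(1.00967) ≈ 32.740, so the balance reaches zero during payment 33.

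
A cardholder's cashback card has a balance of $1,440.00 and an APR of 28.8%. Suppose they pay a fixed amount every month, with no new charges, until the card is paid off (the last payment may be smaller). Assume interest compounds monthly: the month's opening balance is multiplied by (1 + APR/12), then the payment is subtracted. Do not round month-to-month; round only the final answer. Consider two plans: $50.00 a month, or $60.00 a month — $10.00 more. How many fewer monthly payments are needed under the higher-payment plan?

Monthly rate r = 28.8%/12 = 2.4% = 0.024.
At $50.00/mo: n = ⌈−ln(1 − rB₀/P)/ln(1+r)⌉ = 50 payments (last $27.45); total interest = total paid − $1,440.00 = $1,037.45.
At $60.00/mo: 37 payments (last $10.80); total interest $730.80.
Payments saved = 50 − 37 = 13.

13 fewer payments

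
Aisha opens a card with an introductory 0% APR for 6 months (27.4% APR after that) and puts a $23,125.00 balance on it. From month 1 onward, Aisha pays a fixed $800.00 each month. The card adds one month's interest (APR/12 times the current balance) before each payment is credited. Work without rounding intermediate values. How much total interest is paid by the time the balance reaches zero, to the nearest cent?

$7,908.78

Promo months 1–6 at r₀ = 0%/12 = 0; months 7+ at r₁ = 27.4%/12 = 0.0228333.
After month 6 (no interest yet): B = $23,125.00 − 6·$800.00 = $18,325.00.
Then at r₁ with $800.00/mo: n₂ = −ln(1 − r₁·B/P)/ln(1+r₁) ≈ 32.79 → 33 more payments.
Total paid = 38·$800.00 + $633.78 = $31,033.78; interest = $31,033.78 − $23,125.00 = $7,908.78.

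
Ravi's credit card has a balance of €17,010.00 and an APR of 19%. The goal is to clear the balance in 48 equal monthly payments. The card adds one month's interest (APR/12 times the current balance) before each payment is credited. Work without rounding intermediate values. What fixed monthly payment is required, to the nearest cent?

€508.60

Monthly rate r = 19%/12 = 1.58333% = 0.0158333.
Level-payment amortization: P = B₀·r / (1 − (1+r)^(−n)) = 17010.00·0.0158333 / (1 − 1.01583^(−48)).
Denominator 1 − (1+r)^(−48) = 0.529540827.
P = 269.325 / 0.529540827 ≈ 508.60.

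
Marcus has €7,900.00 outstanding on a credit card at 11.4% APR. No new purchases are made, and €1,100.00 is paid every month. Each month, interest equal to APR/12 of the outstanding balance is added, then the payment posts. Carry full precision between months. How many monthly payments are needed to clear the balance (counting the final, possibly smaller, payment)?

Monthly rate r = 11.4%/12 = 0.95% = 0.0095.
Recurrence: B ← B·(1+r) − €1,100.00.
Month 1: interest €75.05; balance after payment €6,875.05.
Month 2: interest €65.31; balance after payment €5,840.36.
Closed form: n = −ln(1 − rB₀/P)/ln(1+r) = −ln(0.93177)/ln(1.0095) ≈ 7.474, so the balance reaches zero during payment 8.

8 months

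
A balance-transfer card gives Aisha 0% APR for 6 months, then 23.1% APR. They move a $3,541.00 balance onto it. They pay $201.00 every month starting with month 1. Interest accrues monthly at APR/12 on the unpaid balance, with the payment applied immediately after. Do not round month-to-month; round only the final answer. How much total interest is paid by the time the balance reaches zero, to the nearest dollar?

$334

Promo months 1–6 at r₀ = 0%/12 = 0; months 7+ at r₁ = 23.1%/12 = 0.01925.
After month 6 (no interest yet): B = $3,541.00 − 6·$201.00 = $2,335.00.
Then at r₁ with $201.00/mo: n₂ = −ln(1 − r₁·B/P)/ln(1+r₁) ≈ 13.28 → 14 more payments.
Total paid = 19·$201.00 + $55.71 = $3,874.71; interest = $3,874.71 − $3,541.00 = $333.71.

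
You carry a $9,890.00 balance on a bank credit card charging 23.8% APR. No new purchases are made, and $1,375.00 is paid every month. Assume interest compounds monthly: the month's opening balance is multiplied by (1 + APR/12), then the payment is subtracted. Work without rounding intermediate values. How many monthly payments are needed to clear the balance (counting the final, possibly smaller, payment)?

Monthly rate r = 23.8%/12 = 1.98333% = 0.0198333.
Recurrence: B ← B·(1+r) − $1,375.00.
Month 1: interest $196.15; balance after payment $8,711.15.
Month 2: interest $172.77; balance after payment $7,508.92.
Closed form: n = −ln(1 − rB₀/P)/ln(1+r) = −ln(0.85734)/ln(1.01983) ≈ 7.837, so the balance reaches zero during payment 8.

8 payments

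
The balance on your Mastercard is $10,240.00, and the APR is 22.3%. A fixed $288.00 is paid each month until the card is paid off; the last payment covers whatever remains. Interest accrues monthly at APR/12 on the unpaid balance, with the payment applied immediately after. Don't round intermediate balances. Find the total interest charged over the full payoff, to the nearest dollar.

$6,669

Monthly rate r = 22.3%/12 = 1.85833% = 0.0185833.
Payoff takes n = ⌈−ln(1 − rB₀/P)/ln(1+r)⌉ = ⌈58.709⌉ = 59 payments; the last is $204.66.
Total paid = 58·$288.00 + $204.66 = $16,908.66.
Total interest = total paid − principal = $16,908.66 − $10,240.00 = $6,668.66.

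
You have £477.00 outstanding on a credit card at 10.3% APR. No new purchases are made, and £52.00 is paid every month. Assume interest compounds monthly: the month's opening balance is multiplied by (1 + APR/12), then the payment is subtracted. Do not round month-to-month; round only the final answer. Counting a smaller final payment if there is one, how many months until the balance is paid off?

Monthly rate r = 10.3%/12 = 0.858333% = 0.00858333.
Recurrence: B ← B·(1+r) − £52.00.
Month 1: interest £4.09; balance after payment £429.09.
Month 2: interest £3.68; balance after payment £380.78.
Closed form: n = −ln(1 − rB₀/P)/ln(1+r) = −ln(0.92126)/ln(1.00858) ≈ 9.595, so the balance reaches zero during payment 10.

10 months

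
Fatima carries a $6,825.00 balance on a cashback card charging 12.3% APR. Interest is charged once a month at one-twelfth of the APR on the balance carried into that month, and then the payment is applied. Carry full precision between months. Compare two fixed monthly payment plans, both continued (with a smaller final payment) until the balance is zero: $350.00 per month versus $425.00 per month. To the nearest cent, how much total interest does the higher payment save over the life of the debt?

Monthly rate r = 12.3%/12 = 1.025% = 0.01025.
At $350.00/mo: n = ⌈−ln(1 − rB₀/P)/ln(1+r)⌉ = 22 payments (last $303.36); total interest = total paid − $6,825.00 = $828.36.
At $425.00/mo: 18 payments (last $270.77); total interest $670.77.
Interest saved = $828.36 − $670.77 = $157.59.

$157.59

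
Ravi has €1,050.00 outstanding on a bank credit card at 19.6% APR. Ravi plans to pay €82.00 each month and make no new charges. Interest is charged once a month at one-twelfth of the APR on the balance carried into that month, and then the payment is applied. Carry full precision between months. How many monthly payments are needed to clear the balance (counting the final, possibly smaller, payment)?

15 payments

Monthly rate r = 19.6%/12 = 1.63333% = 0.0163333.
Recurrence: B ← B·(1+r) − €82.00.
Month 1: interest €17.15; balance after payment €985.15.
Month 2: interest €16.09; balance after payment €919.24.
Closed form: n = −ln(1 − rB₀/P)/ln(1+r) = −ln(0.79085)/ln(1.01633) ≈ 14.483, so the balance reaches zero during payment 15.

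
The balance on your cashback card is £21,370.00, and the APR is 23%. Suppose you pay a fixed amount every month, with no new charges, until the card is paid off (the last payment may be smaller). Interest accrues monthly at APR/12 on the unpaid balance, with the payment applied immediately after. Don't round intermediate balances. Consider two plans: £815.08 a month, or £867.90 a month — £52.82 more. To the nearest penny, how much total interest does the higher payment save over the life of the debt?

Monthly rate r = 23%/12 = 1.91667% = 0.0191667.
At £815.08/mo: n = ⌈−ln(1 − rB₀/P)/ln(1+r)⌉ = 37 payments (last £633.45); total interest = total paid − £21,370.00 = £8,606.33.
At £867.90/mo: 34 payments (last £551.37); total interest £7,822.07.
Interest saved = £8,606.33 − £7,822.07 = £784.26.

£784.26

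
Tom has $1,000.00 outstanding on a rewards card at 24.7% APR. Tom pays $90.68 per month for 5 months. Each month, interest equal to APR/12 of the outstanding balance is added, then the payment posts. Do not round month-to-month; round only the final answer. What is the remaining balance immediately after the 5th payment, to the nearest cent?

Monthly rate r = 24.7%/12 = 2.05833% = 0.0205833.
Each month: B ← B·(1+r) − $90.68.
Month 1: interest $20.58; balance after payment $929.90.
Month 2: interest $19.14; balance after payment $858.36.
Month 3: interest $17.67; balance after payment $785.35.
Month 4: interest $16.17; balance after payment $710.84.
Month 5: interest $14.63; balance after payment $634.79.

$634.79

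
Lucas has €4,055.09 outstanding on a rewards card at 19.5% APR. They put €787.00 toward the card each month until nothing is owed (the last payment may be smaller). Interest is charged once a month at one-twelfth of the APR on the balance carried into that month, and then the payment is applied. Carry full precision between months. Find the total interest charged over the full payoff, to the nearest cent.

€215.75

Monthly rate r = 19.5%/12 = 1.625% = 0.01625.
Payoff takes n = ⌈−ln(1 − rB₀/P)/ln(1+r)⌉ = ⌈5.425⌉ = 6 payments; the last is €335.84.
Total paid = 5·€787.00 + €335.84 = €4,270.84.
Total interest = total paid − principal = €4,270.84 − €4,055.09 = €215.75.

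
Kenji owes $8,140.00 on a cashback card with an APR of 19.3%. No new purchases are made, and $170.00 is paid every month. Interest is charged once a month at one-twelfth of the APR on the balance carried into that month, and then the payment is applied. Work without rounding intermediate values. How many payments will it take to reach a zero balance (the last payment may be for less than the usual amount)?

Monthly rate r = 19.3%/12 = 1.60833% = 0.0160833.
Recurrence: B ← B·(1+r) − $170.00.
Month 1: interest $130.92; balance after payment $8,100.92.
Month 2: interest $130.29; balance after payment $8,061.21.
Closed form: n = −ln(1 − rB₀/P)/ln(1+r) = −ln(0.22989)/ln(1.01608) ≈ 92.141, so the balance reaches zero during payment 93.

93 months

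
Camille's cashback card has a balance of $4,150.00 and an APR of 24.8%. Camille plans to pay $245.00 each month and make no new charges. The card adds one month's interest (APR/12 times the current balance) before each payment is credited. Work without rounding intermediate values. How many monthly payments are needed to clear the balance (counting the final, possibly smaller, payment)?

22 months

Monthly rate r = 24.8%/12 = 2.06667% = 0.0206667.
Recurrence: B ← B·(1+r) − $245.00.
Month 1: interest $85.77; balance after payment $3,990.77.
Month 2: interest $82.48; balance after payment $3,828.24.
Closed form: n = −ln(1 − rB₀/P)/ln(1+r) = −ln(0.64993)/ln(1.02067) ≈ 21.064, so the balance reaches zero during payment 22.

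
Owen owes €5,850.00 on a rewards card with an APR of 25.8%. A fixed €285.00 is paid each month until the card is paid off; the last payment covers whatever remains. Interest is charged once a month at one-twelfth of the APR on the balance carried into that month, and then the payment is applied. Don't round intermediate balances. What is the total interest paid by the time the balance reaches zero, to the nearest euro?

€1,951

Monthly rate r = 25.8%/12 = 2.15% = 0.0215.
Payoff takes n = ⌈−ln(1 − rB₀/P)/ln(1+r)⌉ = ⌈27.368⌉ = 28 payments; the last is €105.52.
Total paid = 27·€285.00 + €105.52 = €7,800.52.
Total interest = total paid − principal = €7,800.52 − €5,850.00 = €1,950.52.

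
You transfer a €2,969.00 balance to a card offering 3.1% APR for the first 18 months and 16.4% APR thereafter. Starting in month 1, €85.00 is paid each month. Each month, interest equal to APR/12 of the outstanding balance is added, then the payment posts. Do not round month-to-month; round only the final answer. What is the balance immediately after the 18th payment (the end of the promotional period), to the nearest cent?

€1,546.07

Promo months 1–18 at r₀ = 3.1%/12 = 0.00258333; months 19+ at r₁ = 16.4%/12 = 0.0136667.
After month 18: iterate B ← B·(1+r₀) − €85.00 for 18 months → €1,546.07.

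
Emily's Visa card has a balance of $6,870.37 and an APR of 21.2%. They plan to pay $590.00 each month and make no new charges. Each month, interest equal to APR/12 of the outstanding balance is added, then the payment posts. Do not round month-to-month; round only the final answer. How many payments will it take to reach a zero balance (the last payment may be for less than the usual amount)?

14 payments

Monthly rate r = 21.2%/12 = 1.76667% = 0.0176667.
Recurrence: B ← B·(1+r) − $590.00.
Month 1: interest $121.38; balance after payment $6,401.75.
Month 2: interest $113.10; balance after payment $5,924.84.
Closed form: n = −ln(1 − rB₀/P)/ln(1+r) = −ln(0.79428)/ln(1.01767) ≈ 13.152, so the balance reaches zero during payment 14.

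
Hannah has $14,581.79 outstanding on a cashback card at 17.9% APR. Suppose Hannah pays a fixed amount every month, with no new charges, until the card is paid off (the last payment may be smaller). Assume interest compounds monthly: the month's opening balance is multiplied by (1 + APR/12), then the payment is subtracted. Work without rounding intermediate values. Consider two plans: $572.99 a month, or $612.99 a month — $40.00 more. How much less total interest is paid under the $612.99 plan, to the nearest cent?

Monthly rate r = 17.9%/12 = 1.49167% = 0.0149167.
At $572.99/mo: n = ⌈−ln(1 − rB₀/P)/ln(1+r)⌉ = 33 payments (last $139.93); total interest = total paid − $14,581.79 = $3,893.82.
At $612.99/mo: 30 payments (last $368.06); total interest $3,562.98.
Interest saved = $3,893.82 − $3,562.98 = $330.84.

$330.84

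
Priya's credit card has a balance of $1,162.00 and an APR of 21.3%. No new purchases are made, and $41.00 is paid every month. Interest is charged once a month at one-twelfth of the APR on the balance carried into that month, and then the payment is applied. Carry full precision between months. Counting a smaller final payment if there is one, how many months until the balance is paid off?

40 payments

Monthly rate r = 21.3%/12 = 1.775% = 0.01775.
Recurrence: B ← B·(1+r) − $41.00.
Month 1: interest $20.63; balance after payment $1,141.63.
Month 2: interest $20.26; balance after payment $1,120.89.
Closed form: n = −ln(1 − rB₀/P)/ln(1+r) = −ln(0.49694)/ln(1.01775) ≈ 39.745, so the balance reaches zero during payment 40.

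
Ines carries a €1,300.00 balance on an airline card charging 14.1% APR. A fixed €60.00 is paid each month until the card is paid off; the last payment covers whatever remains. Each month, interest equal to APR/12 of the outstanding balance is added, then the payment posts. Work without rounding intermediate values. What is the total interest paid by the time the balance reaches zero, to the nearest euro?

€209

Monthly rate r = 14.1%/12 = 1.175% = 0.01175.
Payoff takes n = ⌈−ln(1 − rB₀/P)/ln(1+r)⌉ = ⌈25.152⌉ = 26 payments; the last is €9.16.
Total paid = 25·€60.00 + €9.16 = €1,509.16.
Total interest = total paid − principal = €1,509.16 − €1,300.00 = €209.16.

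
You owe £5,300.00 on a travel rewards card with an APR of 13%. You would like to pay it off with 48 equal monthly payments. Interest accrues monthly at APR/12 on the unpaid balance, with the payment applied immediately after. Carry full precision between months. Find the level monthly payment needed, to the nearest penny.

£142.19

Monthly rate r = 13%/12 = 1.08333% = 0.0108333.
Level-payment amortization: P = B₀·r / (1 − (1+r)^(−n)) = 5300.00·0.0108333 / (1 − 1.01083^(−48)).
Denominator 1 − (1+r)^(−48) = 0.403814556.
P = 57.4167 / 0.403814556 ≈ 142.19.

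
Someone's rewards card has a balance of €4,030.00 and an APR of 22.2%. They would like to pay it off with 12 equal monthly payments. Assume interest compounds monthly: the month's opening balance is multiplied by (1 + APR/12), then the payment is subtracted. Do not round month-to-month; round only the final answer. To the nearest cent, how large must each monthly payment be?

€377.57

Monthly rate r = 22.2%/12 = 1.85% = 0.0185.
Level-payment amortization: P = B₀·r / (1 − (1+r)^(−n)) = 4030.00·0.0185 / (1 − 1.0185^(−12)).
Denominator 1 − (1+r)^(−12) = 0.197458314.
P = 74.555 / 0.197458314 ≈ 377.57.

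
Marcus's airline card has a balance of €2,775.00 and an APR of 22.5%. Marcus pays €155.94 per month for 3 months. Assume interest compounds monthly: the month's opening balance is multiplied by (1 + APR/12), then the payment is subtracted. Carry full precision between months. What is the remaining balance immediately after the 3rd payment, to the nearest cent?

Monthly rate r = 22.5%/12 = 1.875% = 0.01875.
Each month: B ← B·(1+r) − €155.94.
Month 1: interest €52.03; balance after payment €2,671.09.
Month 2: interest €50.08; balance after payment €2,565.23.
Month 3: interest €48.10; balance after payment €2,457.39.

€2,457.39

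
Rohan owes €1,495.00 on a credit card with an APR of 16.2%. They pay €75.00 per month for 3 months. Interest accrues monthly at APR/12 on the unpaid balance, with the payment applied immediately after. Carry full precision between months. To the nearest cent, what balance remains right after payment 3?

€1,328.32

Monthly rate r = 16.2%/12 = 1.35% = 0.0135.
Each month: B ← B·(1+r) − €75.00.
Month 1: interest €20.18; balance after payment €1,440.18.
Month 2: interest €19.44; balance after payment €1,384.62.
Month 3: interest €18.69; balance after payment €1,328.32.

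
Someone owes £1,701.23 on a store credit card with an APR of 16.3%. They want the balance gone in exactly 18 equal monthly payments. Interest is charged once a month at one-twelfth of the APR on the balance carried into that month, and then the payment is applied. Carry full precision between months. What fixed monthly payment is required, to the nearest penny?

Monthly rate r = 16.3%/12 = 1.35833% = 0.0135833.
Level-payment amortization: P = B₀·r / (1 − (1+r)^(−n)) = 1701.23·0.0135833 / (1 − 1.01358^(−18)).
Denominator 1 − (1+r)^(−18) = 0.215614228.
P = 23.1084 / 0.215614228 ≈ 107.17.

£107.17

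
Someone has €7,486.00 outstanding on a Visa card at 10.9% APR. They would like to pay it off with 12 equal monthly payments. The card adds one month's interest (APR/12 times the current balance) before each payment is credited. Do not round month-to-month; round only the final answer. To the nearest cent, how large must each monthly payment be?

Monthly rate r = 10.9%/12 = 0.908333% = 0.00908333.
Level-payment amortization: P = B₀·r / (1 − (1+r)^(−n)) = 7486.00·0.00908333 / (1 − 1.00908^(−12)).
Denominator 1 − (1+r)^(−12) = 0.102828225.
P = 67.9978 / 0.102828225 ≈ 661.28.

€661.28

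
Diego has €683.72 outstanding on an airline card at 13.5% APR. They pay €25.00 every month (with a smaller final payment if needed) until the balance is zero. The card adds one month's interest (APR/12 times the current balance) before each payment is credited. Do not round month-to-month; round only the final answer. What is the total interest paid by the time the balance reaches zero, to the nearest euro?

€138

Monthly rate r = 13.5%/12 = 1.125% = 0.01125.
Payoff takes n = ⌈−ln(1 − rB₀/P)/ln(1+r)⌉ = ⌈32.868⌉ = 33 payments; the last is €21.71.
Total paid = 32·€25.00 + €21.71 = €821.71.
Total interest = total paid − principal = €821.71 − €683.72 = €137.99.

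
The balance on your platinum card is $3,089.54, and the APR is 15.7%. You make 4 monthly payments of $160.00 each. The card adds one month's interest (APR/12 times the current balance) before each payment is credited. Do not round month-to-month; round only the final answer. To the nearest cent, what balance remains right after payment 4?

Monthly rate r = 15.7%/12 = 1.30833% = 0.0130833.
Each month: B ← B·(1+r) − $160.00.
Month 1: interest $40.42; balance after payment $2,969.96.
Month 2: interest $38.86; balance after payment $2,848.82.
Month 3: interest $37.27; balance after payment $2,726.09.
Month 4: interest $35.67; balance after payment $2,601.76.

$2,601.76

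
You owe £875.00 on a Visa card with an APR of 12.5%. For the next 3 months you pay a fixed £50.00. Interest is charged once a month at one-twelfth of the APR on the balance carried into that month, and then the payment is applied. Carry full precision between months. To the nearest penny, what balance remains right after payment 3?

Monthly rate r = 12.5%/12 = 1.04167% = 0.0104167.
Each month: B ← B·(1+r) − £50.00.
Month 1: interest £9.11; balance after payment £834.11.
Month 2: interest £8.69; balance after payment £792.80.
Month 3: interest £8.26; balance after payment £751.06.

£751.06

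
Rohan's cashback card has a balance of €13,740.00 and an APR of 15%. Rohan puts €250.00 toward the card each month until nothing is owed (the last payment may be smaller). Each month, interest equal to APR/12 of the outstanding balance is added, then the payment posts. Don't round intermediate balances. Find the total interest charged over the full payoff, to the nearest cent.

Monthly rate r = 15%/12 = 1.25% = 0.0125.
Payoff takes n = ⌈−ln(1 − rB₀/P)/ln(1+r)⌉ = ⌈93.504⌉ = 94 payments; the last is €126.32.
Total paid = 93·€250.00 + €126.32 = €23,376.32.
Total interest = total paid − principal = €23,376.32 − €13,740.00 = €9,636.32.

€9,636.32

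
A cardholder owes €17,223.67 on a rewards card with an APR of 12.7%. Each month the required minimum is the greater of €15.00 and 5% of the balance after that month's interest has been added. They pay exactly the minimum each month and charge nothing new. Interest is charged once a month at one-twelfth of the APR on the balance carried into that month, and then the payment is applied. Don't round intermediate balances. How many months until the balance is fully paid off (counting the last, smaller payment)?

122 months

Monthly rate r = 12.7%/12 = 1.05833% = 0.0105833.
While 5% of the post-interest balance exceeds €15.00, each month B ← (B·(1+r))·(1 − 0.05), i.e. B shrinks by the factor (1+r)·0.95 = 0.96005.
This holds for months 1–100. Entering month 101 the balance is €292.21; 5% of the post-interest balance is now below €15.00, so the flat €15.00 minimum applies from here.
From month 101 a fixed €15.00 at rate r clears €292.21 in 22 more payments. Total: 100 + 22 = 122 months.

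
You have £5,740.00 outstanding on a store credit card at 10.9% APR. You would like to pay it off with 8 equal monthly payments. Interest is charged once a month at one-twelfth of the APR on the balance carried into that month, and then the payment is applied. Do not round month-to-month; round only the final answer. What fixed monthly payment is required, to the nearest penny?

£747.14

Monthly rate r = 10.9%/12 = 0.908333% = 0.00908333.
Level-payment amortization: P = B₀·r / (1 − (1+r)^(−n)) = 5740.00·0.00908333 / (1 − 1.00908^(−8)).
Denominator 1 − (1+r)^(−8) = 0.0697841508.
P = 52.1383 / 0.0697841508 ≈ 747.14.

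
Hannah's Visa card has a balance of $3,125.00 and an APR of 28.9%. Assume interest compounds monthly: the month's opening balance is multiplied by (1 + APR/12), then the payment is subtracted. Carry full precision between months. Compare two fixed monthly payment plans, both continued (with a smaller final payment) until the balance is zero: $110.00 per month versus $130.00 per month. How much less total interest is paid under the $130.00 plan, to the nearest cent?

Monthly rate r = 28.9%/12 = 2.40833% = 0.0240833.
At $110.00/mo: n = ⌈−ln(1 − rB₀/P)/ln(1+r)⌉ = 49 payments (last $47.94); total interest = total paid − $3,125.00 = $2,202.94.
At $130.00/mo: 37 payments (last $45.27); total interest $1,600.27.
Interest saved = $2,202.94 − $1,600.27 = $602.67.

$602.67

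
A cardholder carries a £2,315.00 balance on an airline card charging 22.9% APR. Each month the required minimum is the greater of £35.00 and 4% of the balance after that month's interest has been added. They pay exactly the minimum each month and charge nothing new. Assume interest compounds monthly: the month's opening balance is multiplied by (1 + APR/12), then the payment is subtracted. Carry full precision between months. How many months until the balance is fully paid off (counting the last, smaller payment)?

Monthly rate r = 22.9%/12 = 1.90833% = 0.0190833.
While 4% of the post-interest balance exceeds £35.00, each month B ← (B·(1+r))·(1 − 0.04), i.e. B shrinks by the factor (1+r)·0.96 = 0.97832.
This holds for months 1–46. Entering month 47 the balance is £844.64; 4% of the post-interest balance is now below £35.00, so the flat £35.00 minimum applies from here.
From month 47 a fixed £35.00 at rate r clears £844.64 in 33 more payments. Total: 46 + 33 = 79 months.

79 months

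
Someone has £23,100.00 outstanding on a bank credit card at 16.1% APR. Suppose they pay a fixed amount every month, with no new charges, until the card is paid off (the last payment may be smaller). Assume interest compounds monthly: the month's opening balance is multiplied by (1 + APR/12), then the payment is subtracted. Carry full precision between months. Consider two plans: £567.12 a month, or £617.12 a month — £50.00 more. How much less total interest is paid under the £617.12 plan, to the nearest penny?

£1,346.86

Monthly rate r = 16.1%/12 = 1.34167% = 0.0134167.
At £567.12/mo: n = ⌈−ln(1 − rB₀/P)/ln(1+r)⌉ = 60 payments (last £188.76); total interest = total paid − £23,100.00 = £10,548.84.
At £617.12/mo: 53 payments (last £211.74); total interest £9,201.98.
Interest saved = £10,548.84 − £9,201.98 = £1,346.86.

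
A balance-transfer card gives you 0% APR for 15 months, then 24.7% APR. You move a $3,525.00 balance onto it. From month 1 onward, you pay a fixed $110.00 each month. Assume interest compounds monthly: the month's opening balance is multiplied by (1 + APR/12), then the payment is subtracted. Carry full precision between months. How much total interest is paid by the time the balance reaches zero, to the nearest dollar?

$458

Promo months 1–15 at r₀ = 0%/12 = 0; months 16+ at r₁ = 24.7%/12 = 0.0205833.
After month 15 (no interest yet): B = $3,525.00 − 15·$110.00 = $1,875.00.
Then at r₁ with $110.00/mo: n₂ = −ln(1 − r₁·B/P)/ln(1+r₁) ≈ 21.21 → 22 more payments.
Total paid = 36·$110.00 + $23.04 = $3,983.04; interest = $3,983.04 − $3,525.00 = $458.04.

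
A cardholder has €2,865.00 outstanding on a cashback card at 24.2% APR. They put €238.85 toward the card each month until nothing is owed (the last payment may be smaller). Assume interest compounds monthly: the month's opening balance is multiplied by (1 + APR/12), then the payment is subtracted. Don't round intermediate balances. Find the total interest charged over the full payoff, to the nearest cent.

Monthly rate r = 24.2%/12 = 2.01667% = 0.0201667.
Payoff takes n = ⌈−ln(1 − rB₀/P)/ln(1+r)⌉ = ⌈13.870⌉ = 14 payments; the last is €208.18.
Total paid = 13·€238.85 + €208.18 = €3,313.23.
Total interest = total paid − principal = €3,313.23 − €2,865.00 = €448.23.

€448.23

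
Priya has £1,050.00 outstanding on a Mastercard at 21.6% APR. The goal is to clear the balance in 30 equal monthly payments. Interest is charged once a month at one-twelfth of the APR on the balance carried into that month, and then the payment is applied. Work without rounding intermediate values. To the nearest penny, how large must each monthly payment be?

Monthly rate r = 21.6%/12 = 1.8% = 0.018.
Level-payment amortization: P = B₀·r / (1 − (1+r)^(−n)) = 1050.00·0.018 / (1 − 1.018^(−30)).
Denominator 1 − (1+r)^(−30) = 0.414446394.
P = 18.9 / 0.414446394 ≈ 45.60.

£45.60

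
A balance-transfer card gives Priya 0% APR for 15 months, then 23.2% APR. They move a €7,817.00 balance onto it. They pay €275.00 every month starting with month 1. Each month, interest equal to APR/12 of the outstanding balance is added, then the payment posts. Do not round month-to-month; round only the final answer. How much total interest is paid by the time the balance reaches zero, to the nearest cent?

€624.23

Promo months 1–15 at r₀ = 0%/12 = 0; months 16+ at r₁ = 23.2%/12 = 0.0193333.
After month 15 (no interest yet): B = €7,817.00 − 15·€275.00 = €3,692.00.
Then at r₁ with €275.00/mo: n₂ = −ln(1 − r₁·B/P)/ln(1+r₁) ≈ 15.69 → 16 more payments.
Total paid = 30·€275.00 + €191.23 = €8,441.23; interest = €8,441.23 − €7,817.00 = €624.23.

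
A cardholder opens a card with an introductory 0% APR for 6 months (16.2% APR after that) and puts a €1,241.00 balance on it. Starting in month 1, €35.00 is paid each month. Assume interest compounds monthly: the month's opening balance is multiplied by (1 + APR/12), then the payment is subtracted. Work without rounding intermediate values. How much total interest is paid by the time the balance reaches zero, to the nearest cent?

Promo months 1–6 at r₀ = 0%/12 = 0; months 7+ at r₁ = 16.2%/12 = 0.0135.
After month 6 (no interest yet): B = €1,241.00 − 6·€35.00 = €1,031.00.
Then at r₁ with €35.00/mo: n₂ = −ln(1 − r₁·B/P)/ln(1+r₁) ≈ 37.80 → 38 more payments.
Total paid = 43·€35.00 + €28.21 = €1,533.21; interest = €1,533.21 − €1,241.00 = €292.21.

€292.21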